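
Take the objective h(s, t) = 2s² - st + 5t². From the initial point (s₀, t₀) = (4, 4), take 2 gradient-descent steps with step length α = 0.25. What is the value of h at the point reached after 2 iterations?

313.125

∇h = (4s - t, -s + 10t)
(s₁, t₁) = (4, 4) − 0.25·(12, 36) = (1, -5)
(s₂, t₂) = (1, -5) − 0.25·(9, -51) = (-1.25, 7.75)
h(-1.25, 7.75) = 313.125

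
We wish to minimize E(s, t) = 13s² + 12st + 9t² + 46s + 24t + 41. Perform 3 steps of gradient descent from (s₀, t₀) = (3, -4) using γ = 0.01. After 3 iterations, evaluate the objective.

90.42439192832

∇E = (26s + 12t + 46, 12s + 18t + 24)
(s₁, t₁) = (3, -4) − 0.01·(76, -12) = (2.24, -3.88)
(s₂, t₂) = (2.24, -3.88) − 0.01·(57.68, -18.96) = (1.6632, -3.6904)
(s₃, t₃) = (1.6632, -3.6904) − 0.01·(44.9584, -22.4688) = (1.213616, -3.465712)
E(1.213616, -3.465712) = 90.42439192832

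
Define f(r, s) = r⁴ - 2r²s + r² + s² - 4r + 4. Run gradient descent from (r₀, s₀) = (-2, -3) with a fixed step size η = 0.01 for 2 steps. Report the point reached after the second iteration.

(-1.03659776, -2.765808)

∇f = (4r³ - 4rs + 2r - 4, -2r² + 2s)
Step 1: at (-2, -3), ∇f = (-64, -14) → (-2, -3) − 0.01·(-64, -14) = (-1.36, -2.86)
Step 2: at (-1.36, -2.86), ∇f = (-32.340224, -9.4192) → (-1.36, -2.86) − 0.01·(-32.340224, -9.4192) = (-1.03659776, -2.765808)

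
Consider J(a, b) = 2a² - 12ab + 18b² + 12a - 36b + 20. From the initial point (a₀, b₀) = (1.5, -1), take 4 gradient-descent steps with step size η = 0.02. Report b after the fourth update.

∇J = (4a - 12b + 12, -12a + 36b - 36)
(a₁, b₁) = (1.5, -1) − 0.02·(30, -90) = (0.9, 0.8)
(a₂, b₂) = (0.9, 0.8) − 0.02·(6, -18) = (0.78, 1.16)
(a₃, b₃) = (0.78, 1.16) − 0.02·(1.2, -3.6) = (0.756, 1.232)
(a₄, b₄) = (0.756, 1.232) − 0.02·(0.24, -0.72) = (0.7512, 1.2464)
b = 1.2464

1.2464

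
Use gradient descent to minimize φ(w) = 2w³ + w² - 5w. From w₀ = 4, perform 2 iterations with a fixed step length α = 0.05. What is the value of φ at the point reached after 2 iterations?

φ′(w) = 6w² + 2w - 5
w₁ = 4 − 0.05·99 = -0.95
w₂ = -0.95 − 0.05·(-1.485) = -0.87575
φ(-0.87575) = 3.80239604603125

3.80239604603125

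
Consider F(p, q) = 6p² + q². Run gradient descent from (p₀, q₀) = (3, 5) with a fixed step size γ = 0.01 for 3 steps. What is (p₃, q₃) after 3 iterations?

∇F = (12p, 2q)
(p₁, q₁) = (3, 5) − 0.01·(36, 10) = (2.64, 4.9)
(p₂, q₂) = (2.64, 4.9) − 0.01·(31.68, 9.8) = (2.3232, 4.802)
(p₃, q₃) = (2.3232, 4.802) − 0.01·(27.8784, 9.604) = (2.044416, 4.70596)

(2.044416, 4.70596)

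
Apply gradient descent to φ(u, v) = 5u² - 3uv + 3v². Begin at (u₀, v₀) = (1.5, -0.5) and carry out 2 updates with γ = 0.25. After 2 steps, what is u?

∇φ = (10u - 3v, -3u + 6v)
(u₁, v₁) = (1.5, -0.5) − 0.25·(16.5, -7.5) = (-2.625, 1.375)
(u₂, v₂) = (-2.625, 1.375) − 0.25·(-30.375, 16.125) = (4.96875, -2.65625)
u = 4.96875

4.96875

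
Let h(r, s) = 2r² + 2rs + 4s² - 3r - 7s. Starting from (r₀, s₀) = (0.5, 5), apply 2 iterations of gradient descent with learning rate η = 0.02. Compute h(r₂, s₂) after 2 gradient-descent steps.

∇h = (4r + 2s - 3, 2r + 8s - 7)
(r₁, s₁) = (0.5, 5) − 0.02·(9, 34) = (0.32, 4.32)
(r₂, s₂) = (0.32, 4.32) − 0.02·(6.92, 28.2) = (0.1816, 3.756)
h(0.1816, 3.756) = 31.02348032

31.02348032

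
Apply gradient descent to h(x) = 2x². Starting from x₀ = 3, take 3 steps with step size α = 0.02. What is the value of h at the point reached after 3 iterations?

h′(x) = 4x
Step 1: h′(3) = 12; x₁ = 3 − 0.02·12 = 2.76
Step 2: h′(2.76) = 11.04; x₂ = 2.76 − 0.02·11.04 = 2.5392
Step 3: h′(2.5392) = 10.1568; x₃ = 2.5392 − 0.02·10.1568 = 2.336064
h(2.336064) = 10.914390024192

10.914390024192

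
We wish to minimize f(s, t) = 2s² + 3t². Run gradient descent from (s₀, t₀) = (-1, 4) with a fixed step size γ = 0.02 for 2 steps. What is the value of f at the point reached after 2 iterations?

∇f = (4s, 6t)
Step 1: at (-1, 4), ∇f = (-4, 24) → (-1, 4) − 0.02·(-4, 24) = (-0.92, 3.52)
Step 2: at (-0.92, 3.52), ∇f = (-3.68, 21.12) → (-0.92, 3.52) − 0.02·(-3.68, 21.12) = (-0.8464, 3.0976)
f(-0.8464, 3.0976) = 30.2181632

30.2181632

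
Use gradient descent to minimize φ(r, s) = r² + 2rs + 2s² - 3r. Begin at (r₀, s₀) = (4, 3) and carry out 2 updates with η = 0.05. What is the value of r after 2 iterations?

∇φ = (2r + 2s - 3, 2r + 4s)
Step 1: at (4, 3), ∇φ = (11, 20) → (4, 3) − 0.05·(11, 20) = (3.45, 2)
Step 2: at (3.45, 2), ∇φ = (7.9, 14.9) → (3.45, 2) − 0.05·(7.9, 14.9) = (3.055, 1.255)
r = 3.055

3.055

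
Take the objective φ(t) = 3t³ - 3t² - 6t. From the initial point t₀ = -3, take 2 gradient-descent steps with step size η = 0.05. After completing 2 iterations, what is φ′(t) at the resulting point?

11861.005305140625

φ′(t) = 9t² - 6t - 6
t₁ = -3 − 0.05·93 = -7.65
t₂ = -7.65 − 0.05·566.6025 = -35.980125
φ′(t) at (-35.980125) = 11861.005305140625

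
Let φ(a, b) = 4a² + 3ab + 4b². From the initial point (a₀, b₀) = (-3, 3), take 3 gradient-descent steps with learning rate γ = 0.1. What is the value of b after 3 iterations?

0.375

∇φ = (8a + 3b, 3a + 8b)
(a₁, b₁) = (-3, 3) − 0.1·(-15, 15) = (-1.5, 1.5)
(a₂, b₂) = (-1.5, 1.5) − 0.1·(-7.5, 7.5) = (-0.75, 0.75)
(a₃, b₃) = (-0.75, 0.75) − 0.1·(-3.75, 3.75) = (-0.375, 0.375)
b = 0.375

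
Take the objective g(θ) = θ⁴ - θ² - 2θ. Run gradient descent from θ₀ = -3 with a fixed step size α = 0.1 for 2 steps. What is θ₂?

g′(θ) = 4θ³ - 2θ - 2
θ₁ = -3 − 0.1·(-104) = 7.4
θ₂ = 7.4 − 0.1·1604.096 = -153.0096

-153.0096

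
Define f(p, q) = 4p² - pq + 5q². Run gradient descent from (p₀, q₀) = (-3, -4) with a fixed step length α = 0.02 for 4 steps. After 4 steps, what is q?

∇f = (8p - q, -p + 10q)
(p₁, q₁) = (-3, -4) − 0.02·(-20, -37) = (-2.6, -3.26)
(p₂, q₂) = (-2.6, -3.26) − 0.02·(-17.54, -30) = (-2.2492, -2.66)
(p₃, q₃) = (-2.2492, -2.66) − 0.02·(-15.3336, -24.3508) = (-1.942528, -2.172984)
(p₄, q₄) = (-1.942528, -2.172984) − 0.02·(-13.36724, -19.787312) = (-1.6751832, -1.77723776)
q = -1.77723776

-1.77723776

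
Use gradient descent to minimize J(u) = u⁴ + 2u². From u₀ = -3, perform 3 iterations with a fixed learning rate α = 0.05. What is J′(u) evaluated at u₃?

120

J′(u) = 4u³ + 4u
u₁ = -3 − 0.05·(-120) = 3
u₂ = 3 − 0.05·120 = -3
u₃ = -3 − 0.05·(-120) = 3
J′(u) at (3) = 120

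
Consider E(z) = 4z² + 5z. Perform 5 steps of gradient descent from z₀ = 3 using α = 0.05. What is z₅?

-0.34312

E′(z) = 8z + 5
Step 1: E′(3) = 29; z₁ = 3 − 0.05·29 = 1.55
Step 2: E′(1.55) = 17.4; z₂ = 1.55 − 0.05·17.4 = 0.68
Step 3: E′(0.68) = 10.44; z₃ = 0.68 − 0.05·10.44 = 0.158
Step 4: E′(0.158) = 6.264; z₄ = 0.158 − 0.05·6.264 = -0.1552
Step 5: E′(-0.1552) = 3.7584; z₅ = -0.1552 − 0.05·3.7584 = -0.34312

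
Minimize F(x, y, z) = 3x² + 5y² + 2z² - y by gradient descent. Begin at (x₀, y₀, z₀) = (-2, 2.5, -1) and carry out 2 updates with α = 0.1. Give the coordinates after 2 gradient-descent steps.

∇F = (6x, 10y - 1, 4z)
(x₁, y₁, z₁) = (-2, 2.5, -1) − 0.1·(-12, 24, -4) = (-0.8, 0.1, -0.6)
(x₂, y₂, z₂) = (-0.8, 0.1, -0.6) − 0.1·(-4.8, 0, -2.4) = (-0.32, 0.1, -0.36)

(-0.32, 0.1, -0.36)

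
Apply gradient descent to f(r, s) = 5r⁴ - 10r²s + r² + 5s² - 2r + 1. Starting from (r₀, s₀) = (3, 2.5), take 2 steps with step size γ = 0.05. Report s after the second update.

∇f = (20r³ - 20rs + 2r - 2, -10r² + 10s)
(r₁, s₁) = (3, 2.5) − 0.05·(394, -65) = (-16.7, 5.75)
(r₂, s₂) = (-16.7, 5.75) − 0.05·(-91264.16, -2731.4) = (4546.508, 142.32)
s = 142.32

142.32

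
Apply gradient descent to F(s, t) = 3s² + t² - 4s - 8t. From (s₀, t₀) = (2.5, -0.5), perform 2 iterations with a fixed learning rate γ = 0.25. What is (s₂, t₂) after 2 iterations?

(1.125, 2.875)

∇F = (6s - 4, 2t - 8)
(s₁, t₁) = (2.5, -0.5) − 0.25·(11, -9) = (-0.25, 1.75)
(s₂, t₂) = (-0.25, 1.75) − 0.25·(-5.5, -4.5) = (1.125, 2.875)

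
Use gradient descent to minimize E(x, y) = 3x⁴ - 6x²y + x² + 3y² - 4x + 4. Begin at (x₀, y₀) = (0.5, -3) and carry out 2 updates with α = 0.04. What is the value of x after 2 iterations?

0.18526208

∇E = (12x³ - 12xy + 2x - 4, -6x² + 6y)
(x₁, y₁) = (0.5, -3) − 0.04·(16.5, -19.5) = (-0.16, -2.22)
(x₂, y₂) = (-0.16, -2.22) − 0.04·(-8.631552, -13.4736) = (0.18526208, -1.681056)
x = 0.18526208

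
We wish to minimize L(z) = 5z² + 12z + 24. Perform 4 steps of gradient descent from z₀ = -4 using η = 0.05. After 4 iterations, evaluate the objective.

L′(z) = 10z + 12
z₁ = -4 − 0.05·(-28) = -2.6
z₂ = -2.6 − 0.05·(-14) = -1.9
z₃ = -1.9 − 0.05·(-7) = -1.55
z₄ = -1.55 − 0.05·(-3.5) = -1.375
L(-1.375) = 16.953125

16.953125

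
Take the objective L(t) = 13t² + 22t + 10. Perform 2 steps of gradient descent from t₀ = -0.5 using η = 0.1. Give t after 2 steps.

0.04

L′(t) = 26t + 22
t₁ = -0.5 − 0.1·9 = -1.4
t₂ = -1.4 − 0.1·(-14.4) = 0.04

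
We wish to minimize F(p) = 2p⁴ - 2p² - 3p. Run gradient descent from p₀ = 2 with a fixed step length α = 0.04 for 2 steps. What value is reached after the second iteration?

-0.01864704

F′(p) = 8p³ - 4p - 3
p₁ = 2 − 0.04·53 = -0.12
p₂ = -0.12 − 0.04·(-2.533824) = -0.01864704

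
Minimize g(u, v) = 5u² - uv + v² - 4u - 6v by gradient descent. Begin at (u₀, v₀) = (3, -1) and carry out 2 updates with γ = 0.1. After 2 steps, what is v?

∇g = (10u - v - 4, -u + 2v - 6)
Step 1: at (3, -1), ∇g = (27, -11) → (3, -1) − 0.1·(27, -11) = (0.3, 0.1)
Step 2: at (0.3, 0.1), ∇g = (-1.1, -6.1) → (0.3, 0.1) − 0.1·(-1.1, -6.1) = (0.41, 0.71)
v = 0.71

0.71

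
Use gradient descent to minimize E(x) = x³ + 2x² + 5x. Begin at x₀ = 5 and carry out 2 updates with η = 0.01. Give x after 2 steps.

E′(x) = 3x² + 4x + 5
x₁ = 5 − 0.01·100 = 4
x₂ = 4 − 0.01·69 = 3.31

3.31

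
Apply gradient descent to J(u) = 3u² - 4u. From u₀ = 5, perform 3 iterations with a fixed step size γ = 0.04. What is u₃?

J′(u) = 6u - 4
u₁ = 5 − 0.04·26 = 3.96
u₂ = 3.96 − 0.04·19.76 = 3.1696
u₃ = 3.1696 − 0.04·15.0176 = 2.568896

2.568896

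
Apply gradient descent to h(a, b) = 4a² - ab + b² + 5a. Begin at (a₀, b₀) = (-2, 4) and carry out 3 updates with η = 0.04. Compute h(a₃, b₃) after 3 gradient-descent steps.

∇h = (8a - b + 5, -a + 2b)
Step 1: at (-2, 4), ∇h = (-15, 10) → (-2, 4) − 0.04·(-15, 10) = (-1.4, 3.6)
Step 2: at (-1.4, 3.6), ∇h = (-9.8, 8.6) → (-1.4, 3.6) − 0.04·(-9.8, 8.6) = (-1.008, 3.256)
Step 3: at (-1.008, 3.256), ∇h = (-6.32, 7.52) → (-1.008, 3.256) − 0.04·(-6.32, 7.52) = (-0.7552, 2.9552)
h(-0.7552, 2.9552) = 9.47028224

9.47028224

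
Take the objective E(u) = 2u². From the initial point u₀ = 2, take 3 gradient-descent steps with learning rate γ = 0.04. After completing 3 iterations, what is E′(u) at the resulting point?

4.741632

E′(u) = 4u
Step 1: E′(2) = 8; u₁ = 2 − 0.04·8 = 1.68
Step 2: E′(1.68) = 6.72; u₂ = 1.68 − 0.04·6.72 = 1.4112
Step 3: E′(1.4112) = 5.6448; u₃ = 1.4112 − 0.04·5.6448 = 1.185408
E′(u) at (1.185408) = 4.741632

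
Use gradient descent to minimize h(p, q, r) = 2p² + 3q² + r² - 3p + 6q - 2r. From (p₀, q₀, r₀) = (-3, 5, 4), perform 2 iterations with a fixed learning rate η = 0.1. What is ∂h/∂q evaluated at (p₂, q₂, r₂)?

5.76

∇h = (4p - 3, 6q + 6, 2r - 2)
Step 1: at (-3, 5, 4), ∇h = (-15, 36, 6) → (-3, 5, 4) − 0.1·(-15, 36, 6) = (-1.5, 1.4, 3.4)
Step 2: at (-1.5, 1.4, 3.4), ∇h = (-9, 14.4, 4.8) → (-1.5, 1.4, 3.4) − 0.1·(-9, 14.4, 4.8) = (-0.6, -0.04, 2.92)
∂h/∂q at (-0.6, -0.04, 2.92) = 5.76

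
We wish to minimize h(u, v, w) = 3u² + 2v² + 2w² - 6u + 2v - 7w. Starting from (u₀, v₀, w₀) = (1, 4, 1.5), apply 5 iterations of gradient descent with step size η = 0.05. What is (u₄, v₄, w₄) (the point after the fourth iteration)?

(1, 1.3432, 1.6476)

∇h = (6u - 6, 4v + 2, 4w - 7)
Step 1: at (1, 4, 1.5), ∇h = (0, 18, -1) → (1, 4, 1.5) − 0.05·(0, 18, -1) = (1, 3.1, 1.55)
Step 2: at (1, 3.1, 1.55), ∇h = (0, 14.4, -0.8) → (1, 3.1, 1.55) − 0.05·(0, 14.4, -0.8) = (1, 2.38, 1.59)
Step 3: at (1, 2.38, 1.59), ∇h = (0, 11.52, -0.64) → (1, 2.38, 1.59) − 0.05·(0, 11.52, -0.64) = (1, 1.804, 1.622)
Step 4: at (1, 1.804, 1.622), ∇h = (0, 9.216, -0.512) → (1, 1.804, 1.622) − 0.05·(0, 9.216, -0.512) = (1, 1.3432, 1.6476)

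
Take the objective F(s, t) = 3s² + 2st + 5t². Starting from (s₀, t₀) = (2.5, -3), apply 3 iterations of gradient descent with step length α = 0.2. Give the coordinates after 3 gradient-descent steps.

∇F = (6s + 2t, 2s + 10t)
Step 1: at (2.5, -3), ∇F = (9, -25) → (2.5, -3) − 0.2·(9, -25) = (0.7, 2)
Step 2: at (0.7, 2), ∇F = (8.2, 21.4) → (0.7, 2) − 0.2·(8.2, 21.4) = (-0.94, -2.28)
Step 3: at (-0.94, -2.28), ∇F = (-10.2, -24.68) → (-0.94, -2.28) − 0.2·(-10.2, -24.68) = (1.1, 2.656)

(1.1, 2.656)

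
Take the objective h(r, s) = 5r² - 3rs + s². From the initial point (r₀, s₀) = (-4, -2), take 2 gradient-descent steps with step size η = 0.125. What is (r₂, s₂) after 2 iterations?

(-1.1875, -2.15625)

∇h = (10r - 3s, -3r + 2s)
(r₁, s₁) = (-4, -2) − 0.125·(-34, 8) = (0.25, -3)
(r₂, s₂) = (0.25, -3) − 0.125·(11.5, -6.75) = (-1.1875, -2.15625)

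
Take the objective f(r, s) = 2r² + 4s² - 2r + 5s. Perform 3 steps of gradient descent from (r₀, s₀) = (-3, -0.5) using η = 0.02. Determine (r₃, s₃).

∇f = (4r - 2, 8s + 5)
Step 1: at (-3, -0.5), ∇f = (-14, 1) → (-3, -0.5) − 0.02·(-14, 1) = (-2.72, -0.52)
Step 2: at (-2.72, -0.52), ∇f = (-12.88, 0.84) → (-2.72, -0.52) − 0.02·(-12.88, 0.84) = (-2.4624, -0.5368)
Step 3: at (-2.4624, -0.5368), ∇f = (-11.8496, 0.7056) → (-2.4624, -0.5368) − 0.02·(-11.8496, 0.7056) = (-2.225408, -0.550912)

(-2.225408, -0.550912)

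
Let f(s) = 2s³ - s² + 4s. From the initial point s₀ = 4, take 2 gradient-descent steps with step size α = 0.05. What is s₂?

f′(s) = 6s² - 2s + 4
s₁ = 4 − 0.05·92 = -0.6
s₂ = -0.6 − 0.05·7.36 = -0.968

-0.968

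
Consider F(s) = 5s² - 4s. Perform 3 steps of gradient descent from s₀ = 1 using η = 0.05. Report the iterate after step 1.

F′(s) = 10s - 4
Step 1: F′(1) = 6; s₁ = 1 − 0.05·6 = 0.7

0.7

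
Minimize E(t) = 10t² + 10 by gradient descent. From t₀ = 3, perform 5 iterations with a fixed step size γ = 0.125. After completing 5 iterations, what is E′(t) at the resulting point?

E′(t) = 20t
Step 1: E′(3) = 60; t₁ = 3 − 0.125·60 = -4.5
Step 2: E′(-4.5) = -90; t₂ = -4.5 − 0.125·(-90) = 6.75
Step 3: E′(6.75) = 135; t₃ = 6.75 − 0.125·135 = -10.125
Step 4: E′(-10.125) = -202.5; t₄ = -10.125 − 0.125·(-202.5) = 15.1875
Step 5: E′(15.1875) = 303.75; t₅ = 15.1875 − 0.125·303.75 = -22.78125
E′(t) at (-22.78125) = -455.625

-455.625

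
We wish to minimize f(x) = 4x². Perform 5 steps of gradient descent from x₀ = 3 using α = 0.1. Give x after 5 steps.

0.00096

f′(x) = 8x
Step 1: f′(3) = 24; x₁ = 3 − 0.1·24 = 0.6
Step 2: f′(0.6) = 4.8; x₂ = 0.6 − 0.1·4.8 = 0.12
Step 3: f′(0.12) = 0.96; x₃ = 0.12 − 0.1·0.96 = 0.024
Step 4: f′(0.024) = 0.192; x₄ = 0.024 − 0.1·0.192 = 0.0048
Step 5: f′(0.0048) = 0.0384; x₅ = 0.0048 − 0.1·0.0384 = 0.00096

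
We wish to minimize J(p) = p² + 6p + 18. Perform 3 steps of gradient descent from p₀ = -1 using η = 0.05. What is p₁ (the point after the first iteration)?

J′(p) = 2p + 6
Step 1: J′(-1) = 4; p₁ = -1 − 0.05·4 = -1.2

-1.2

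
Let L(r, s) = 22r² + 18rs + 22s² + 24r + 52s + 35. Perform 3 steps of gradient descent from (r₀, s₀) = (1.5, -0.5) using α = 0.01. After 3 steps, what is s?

-1.277324

∇L = (44r + 18s + 24, 18r + 44s + 52)
Step 1: at (1.5, -0.5), ∇L = (81, 57) → (1.5, -0.5) − 0.01·(81, 57) = (0.69, -1.07)
Step 2: at (0.69, -1.07), ∇L = (35.1, 17.34) → (0.69, -1.07) − 0.01·(35.1, 17.34) = (0.339, -1.2434)
Step 3: at (0.339, -1.2434), ∇L = (16.5348, 3.3924) → (0.339, -1.2434) − 0.01·(16.5348, 3.3924) = (0.173652, -1.277324)
s = -1.277324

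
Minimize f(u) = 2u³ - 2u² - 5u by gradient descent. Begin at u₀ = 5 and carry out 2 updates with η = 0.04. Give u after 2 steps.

0.2

f′(u) = 6u² - 4u - 5
u₁ = 5 − 0.04·125 = 0
u₂ = 0 − 0.04·(-5) = 0.2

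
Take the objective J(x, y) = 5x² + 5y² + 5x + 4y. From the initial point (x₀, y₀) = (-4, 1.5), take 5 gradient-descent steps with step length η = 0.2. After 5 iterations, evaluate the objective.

∇J = (10x + 5, 10y + 4)
Step 1: at (-4, 1.5), ∇J = (-35, 19) → (-4, 1.5) − 0.2·(-35, 19) = (3, -2.3)
Step 2: at (3, -2.3), ∇J = (35, -19) → (3, -2.3) − 0.2·(35, -19) = (-4, 1.5)
Step 3: at (-4, 1.5), ∇J = (-35, 19) → (-4, 1.5) − 0.2·(-35, 19) = (3, -2.3)
Step 4: at (3, -2.3), ∇J = (35, -19) → (3, -2.3) − 0.2·(35, -19) = (-4, 1.5)
Step 5: at (-4, 1.5), ∇J = (-35, 19) → (-4, 1.5) − 0.2·(-35, 19) = (3, -2.3)
J(3, -2.3) = 77.25

77.25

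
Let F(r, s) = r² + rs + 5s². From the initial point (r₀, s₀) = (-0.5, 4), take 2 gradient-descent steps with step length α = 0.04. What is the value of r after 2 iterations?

-0.6672

∇F = (2r + s, r + 10s)
Step 1: at (-0.5, 4), ∇F = (3, 39.5) → (-0.5, 4) − 0.04·(3, 39.5) = (-0.62, 2.42)
Step 2: at (-0.62, 2.42), ∇F = (1.18, 23.58) → (-0.62, 2.42) − 0.04·(1.18, 23.58) = (-0.6672, 1.4768)
r = -0.6672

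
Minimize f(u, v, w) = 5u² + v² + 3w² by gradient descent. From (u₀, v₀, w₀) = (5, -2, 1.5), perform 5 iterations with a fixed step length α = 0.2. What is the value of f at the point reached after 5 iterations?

∇f = (10u, 2v, 6w)
Step 1: at (5, -2, 1.5), ∇f = (50, -4, 9) → (5, -2, 1.5) − 0.2·(50, -4, 9) = (-5, -1.2, -0.3)
Step 2: at (-5, -1.2, -0.3), ∇f = (-50, -2.4, -1.8) → (-5, -1.2, -0.3) − 0.2·(-50, -2.4, -1.8) = (5, -0.72, 0.06)
Step 3: at (5, -0.72, 0.06), ∇f = (50, -1.44, 0.36) → (5, -0.72, 0.06) − 0.2·(50, -1.44, 0.36) = (-5, -0.432, -0.012)
Step 4: at (-5, -0.432, -0.012), ∇f = (-50, -0.864, -0.072) → (-5, -0.432, -0.012) − 0.2·(-50, -0.864, -0.072) = (5, -0.2592, 0.0024)
Step 5: at (5, -0.2592, 0.0024), ∇f = (50, -0.5184, 0.0144) → (5, -0.2592, 0.0024) − 0.2·(50, -0.5184, 0.0144) = (-5, -0.15552, -0.00048)
f(-5, -0.15552, -0.00048) = 125.0241871616

125.0241871616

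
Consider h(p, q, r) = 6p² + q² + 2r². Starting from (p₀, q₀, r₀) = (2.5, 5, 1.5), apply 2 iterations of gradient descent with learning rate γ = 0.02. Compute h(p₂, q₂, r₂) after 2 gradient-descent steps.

36.96824832

∇h = (12p, 2q, 4r)
(p₁, q₁, r₁) = (2.5, 5, 1.5) − 0.02·(30, 10, 6) = (1.9, 4.8, 1.38)
(p₂, q₂, r₂) = (1.9, 4.8, 1.38) − 0.02·(22.8, 9.6, 5.52) = (1.444, 4.608, 1.2696)
h(1.444, 4.608, 1.2696) = 36.96824832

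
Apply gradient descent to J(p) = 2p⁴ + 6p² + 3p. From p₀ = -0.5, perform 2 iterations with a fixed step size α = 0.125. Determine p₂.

-0.375

J′(p) = 8p³ + 12p + 3
Step 1: J′(-0.5) = -4; p₁ = -0.5 − 0.125·(-4) = 0
Step 2: J′(0) = 3; p₂ = 0 − 0.125·3 = -0.375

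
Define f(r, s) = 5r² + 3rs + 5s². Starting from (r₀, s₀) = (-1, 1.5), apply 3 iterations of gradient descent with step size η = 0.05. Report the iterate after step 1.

∇f = (10r + 3s, 3r + 10s)
Step 1: at (-1, 1.5), ∇f = (-5.5, 12) → (-1, 1.5) − 0.05·(-5.5, 12) = (-0.725, 0.9)

(-0.725, 0.9)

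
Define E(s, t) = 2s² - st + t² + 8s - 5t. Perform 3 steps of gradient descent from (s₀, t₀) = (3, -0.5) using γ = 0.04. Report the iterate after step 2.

(1.5056, 0.1584)

∇E = (4s - t + 8, -s + 2t - 5)
(s₁, t₁) = (3, -0.5) − 0.04·(20.5, -9) = (2.18, -0.14)
(s₂, t₂) = (2.18, -0.14) − 0.04·(16.86, -7.46) = (1.5056, 0.1584)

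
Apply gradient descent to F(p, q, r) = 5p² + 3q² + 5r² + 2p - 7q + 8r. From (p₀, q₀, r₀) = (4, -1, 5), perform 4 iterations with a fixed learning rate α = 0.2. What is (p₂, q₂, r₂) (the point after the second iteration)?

(4, 1.08, 5)

∇F = (10p + 2, 6q - 7, 10r + 8)
(p₁, q₁, r₁) = (4, -1, 5) − 0.2·(42, -13, 58) = (-4.4, 1.6, -6.6)
(p₂, q₂, r₂) = (-4.4, 1.6, -6.6) − 0.2·(-42, 2.6, -58) = (4, 1.08, 5)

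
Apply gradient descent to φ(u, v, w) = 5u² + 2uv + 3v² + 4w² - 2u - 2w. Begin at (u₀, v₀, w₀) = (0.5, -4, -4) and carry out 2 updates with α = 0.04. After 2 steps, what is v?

-2.3968

∇φ = (10u + 2v - 2, 2u + 6v, 8w - 2)
(u₁, v₁, w₁) = (0.5, -4, -4) − 0.04·(-5, -23, -34) = (0.7, -3.08, -2.64)
(u₂, v₂, w₂) = (0.7, -3.08, -2.64) − 0.04·(-1.16, -17.08, -23.12) = (0.7464, -2.3968, -1.7152)
v = -2.3968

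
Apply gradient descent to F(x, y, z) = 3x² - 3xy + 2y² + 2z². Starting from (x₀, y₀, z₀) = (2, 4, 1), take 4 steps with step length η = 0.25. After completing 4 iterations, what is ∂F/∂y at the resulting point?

∇F = (6x - 3y, -3x + 4y, 4z)
Step 1: at (2, 4, 1), ∇F = (0, 10, 4) → (2, 4, 1) − 0.25·(0, 10, 4) = (2, 1.5, 0)
Step 2: at (2, 1.5, 0), ∇F = (7.5, 0, 0) → (2, 1.5, 0) − 0.25·(7.5, 0, 0) = (0.125, 1.5, 0)
Step 3: at (0.125, 1.5, 0), ∇F = (-3.75, 5.625, 0) → (0.125, 1.5, 0) − 0.25·(-3.75, 5.625, 0) = (1.0625, 0.09375, 0)
Step 4: at (1.0625, 0.09375, 0), ∇F = (6.09375, -2.8125, 0) → (1.0625, 0.09375, 0) − 0.25·(6.09375, -2.8125, 0) = (-0.4609375, 0.796875, 0)
∂F/∂y at (-0.4609375, 0.796875, 0) = 4.5703125

4.5703125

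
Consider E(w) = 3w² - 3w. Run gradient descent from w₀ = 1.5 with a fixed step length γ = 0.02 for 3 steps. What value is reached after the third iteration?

E′(w) = 6w - 3
w₁ = 1.5 − 0.02·6 = 1.38
w₂ = 1.38 − 0.02·5.28 = 1.2744
w₃ = 1.2744 − 0.02·4.6464 = 1.181472

1.181472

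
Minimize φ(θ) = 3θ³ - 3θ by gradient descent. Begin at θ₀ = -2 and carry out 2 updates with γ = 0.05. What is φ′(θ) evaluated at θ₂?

φ′(θ) = 9θ² - 3
Step 1: φ′(-2) = 33; θ₁ = -2 − 0.05·33 = -3.65
Step 2: φ′(-3.65) = 116.9025; θ₂ = -3.65 − 0.05·116.9025 = -9.495125
φ′(θ) at (-9.495125) = 808.416588890625

808.416588890625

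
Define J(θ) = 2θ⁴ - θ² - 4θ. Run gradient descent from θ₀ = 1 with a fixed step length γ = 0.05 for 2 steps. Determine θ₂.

J′(θ) = 8θ³ - 2θ - 4
Step 1: J′(1) = 2; θ₁ = 1 − 0.05·2 = 0.9
Step 2: J′(0.9) = 0.032; θ₂ = 0.9 − 0.05·0.032 = 0.8984

0.8984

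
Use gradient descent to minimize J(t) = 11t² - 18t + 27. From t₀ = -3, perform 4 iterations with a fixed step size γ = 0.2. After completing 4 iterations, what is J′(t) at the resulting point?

J′(t) = 22t - 18
Step 1: J′(-3) = -84; t₁ = -3 − 0.2·(-84) = 13.8
Step 2: J′(13.8) = 285.6; t₂ = 13.8 − 0.2·285.6 = -43.32
Step 3: J′(-43.32) = -971.04; t₃ = -43.32 − 0.2·(-971.04) = 150.888
Step 4: J′(150.888) = 3301.536; t₄ = 150.888 − 0.2·3301.536 = -509.4192
J′(t) at (-509.4192) = -11225.2224

-11225.2224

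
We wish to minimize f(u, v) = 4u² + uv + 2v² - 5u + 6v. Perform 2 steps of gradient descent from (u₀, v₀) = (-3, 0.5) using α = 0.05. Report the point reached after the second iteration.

∇f = (8u + v - 5, u + 4v + 6)
Step 1: at (-3, 0.5), ∇f = (-28.5, 5) → (-3, 0.5) − 0.05·(-28.5, 5) = (-1.575, 0.25)
Step 2: at (-1.575, 0.25), ∇f = (-17.35, 5.425) → (-1.575, 0.25) − 0.05·(-17.35, 5.425) = (-0.7075, -0.02125)

(-0.7075, -0.02125)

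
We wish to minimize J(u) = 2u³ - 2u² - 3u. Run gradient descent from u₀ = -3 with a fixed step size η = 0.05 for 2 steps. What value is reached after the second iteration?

J′(u) = 6u² - 4u - 3
Step 1: J′(-3) = 63; u₁ = -3 − 0.05·63 = -6.15
Step 2: J′(-6.15) = 248.535; u₂ = -6.15 − 0.05·248.535 = -18.57675

-18.57675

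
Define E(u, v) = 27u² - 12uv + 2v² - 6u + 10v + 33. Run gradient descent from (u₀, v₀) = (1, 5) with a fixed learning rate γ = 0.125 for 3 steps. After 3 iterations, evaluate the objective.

110941.97265625

∇E = (54u - 12v - 6, -12u + 4v + 10)
(u₁, v₁) = (1, 5) − 0.125·(-12, 18) = (2.5, 2.75)
(u₂, v₂) = (2.5, 2.75) − 0.125·(96, -9) = (-9.5, 3.875)
(u₃, v₃) = (-9.5, 3.875) − 0.125·(-565.5, 139.5) = (61.1875, -13.5625)
E(61.1875, -13.5625) = 110941.97265625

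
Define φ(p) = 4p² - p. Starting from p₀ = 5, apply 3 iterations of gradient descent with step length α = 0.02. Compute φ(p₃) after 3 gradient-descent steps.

φ′(p) = 8p - 1
p₁ = 5 − 0.02·39 = 4.22
p₂ = 4.22 − 0.02·32.76 = 3.5648
p₃ = 3.5648 − 0.02·27.5184 = 3.014432
φ(3.014432) = 33.332769130496

33.332769130496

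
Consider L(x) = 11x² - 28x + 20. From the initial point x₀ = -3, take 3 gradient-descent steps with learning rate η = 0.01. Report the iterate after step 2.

L′(x) = 22x - 28
x₁ = -3 − 0.01·(-94) = -2.06
x₂ = -2.06 − 0.01·(-73.32) = -1.3268

-1.3268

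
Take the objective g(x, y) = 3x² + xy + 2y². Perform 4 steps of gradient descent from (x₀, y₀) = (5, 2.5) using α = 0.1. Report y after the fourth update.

0.09725

∇g = (6x + y, x + 4y)
(x₁, y₁) = (5, 2.5) − 0.1·(32.5, 15) = (1.75, 1)
(x₂, y₂) = (1.75, 1) − 0.1·(11.5, 5.75) = (0.6, 0.425)
(x₃, y₃) = (0.6, 0.425) − 0.1·(4.025, 2.3) = (0.1975, 0.195)
(x₄, y₄) = (0.1975, 0.195) − 0.1·(1.38, 0.9775) = (0.0595, 0.09725)
y = 0.09725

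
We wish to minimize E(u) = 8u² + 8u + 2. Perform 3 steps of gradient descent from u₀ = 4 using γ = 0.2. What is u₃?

-48.416

E′(u) = 16u + 8
Step 1: E′(4) = 72; u₁ = 4 − 0.2·72 = -10.4
Step 2: E′(-10.4) = -158.4; u₂ = -10.4 − 0.2·(-158.4) = 21.28
Step 3: E′(21.28) = 348.48; u₃ = 21.28 − 0.2·348.48 = -48.416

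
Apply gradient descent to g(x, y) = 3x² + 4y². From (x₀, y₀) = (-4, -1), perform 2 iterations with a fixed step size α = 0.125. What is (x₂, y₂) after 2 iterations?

(-0.25, 0)

∇g = (6x, 8y)
(x₁, y₁) = (-4, -1) − 0.125·(-24, -8) = (-1, 0)
(x₂, y₂) = (-1, 0) − 0.125·(-6, 0) = (-0.25, 0)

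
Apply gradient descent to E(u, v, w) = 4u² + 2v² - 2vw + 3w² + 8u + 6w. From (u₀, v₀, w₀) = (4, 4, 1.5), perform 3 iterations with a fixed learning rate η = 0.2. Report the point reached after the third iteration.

(-2.08, -0.2, -0.94)

∇E = (8u + 8, 4v - 2w, -2v + 6w + 6)
(u₁, v₁, w₁) = (4, 4, 1.5) − 0.2·(40, 13, 7) = (-4, 1.4, 0.1)
(u₂, v₂, w₂) = (-4, 1.4, 0.1) − 0.2·(-24, 5.4, 3.8) = (0.8, 0.32, -0.66)
(u₃, v₃, w₃) = (0.8, 0.32, -0.66) − 0.2·(14.4, 2.6, 1.4) = (-2.08, -0.2, -0.94)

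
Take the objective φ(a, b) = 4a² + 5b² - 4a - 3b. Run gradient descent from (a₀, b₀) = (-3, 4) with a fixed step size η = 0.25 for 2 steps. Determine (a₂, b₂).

(-3, 8.625)

∇φ = (8a - 4, 10b - 3)
(a₁, b₁) = (-3, 4) − 0.25·(-28, 37) = (4, -5.25)
(a₂, b₂) = (4, -5.25) − 0.25·(28, -55.5) = (-3, 8.625)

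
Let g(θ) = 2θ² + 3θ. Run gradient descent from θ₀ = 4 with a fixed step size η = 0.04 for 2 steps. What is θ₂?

g′(θ) = 4θ + 3
Step 1: g′(4) = 19; θ₁ = 4 − 0.04·19 = 3.24
Step 2: g′(3.24) = 15.96; θ₂ = 3.24 − 0.04·15.96 = 2.6016

2.6016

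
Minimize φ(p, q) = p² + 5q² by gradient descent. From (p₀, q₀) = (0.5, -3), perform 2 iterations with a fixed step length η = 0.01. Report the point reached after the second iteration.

(0.4802, -2.43)

∇φ = (2p, 10q)
Step 1: at (0.5, -3), ∇φ = (1, -30) → (0.5, -3) − 0.01·(1, -30) = (0.49, -2.7)
Step 2: at (0.49, -2.7), ∇φ = (0.98, -27) → (0.49, -2.7) − 0.01·(0.98, -27) = (0.4802, -2.43)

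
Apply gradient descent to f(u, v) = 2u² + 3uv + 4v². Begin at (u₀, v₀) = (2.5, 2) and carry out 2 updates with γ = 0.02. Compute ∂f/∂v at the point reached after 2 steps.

14.9766

∇f = (4u + 3v, 3u + 8v)
(u₁, v₁) = (2.5, 2) − 0.02·(16, 23.5) = (2.18, 1.53)
(u₂, v₂) = (2.18, 1.53) − 0.02·(13.31, 18.78) = (1.9138, 1.1544)
∂f/∂v at (1.9138, 1.1544) = 14.9766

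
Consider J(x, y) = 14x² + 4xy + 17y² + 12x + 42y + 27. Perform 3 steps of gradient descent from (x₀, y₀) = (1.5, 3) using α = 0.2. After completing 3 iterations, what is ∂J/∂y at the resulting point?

∇J = (28x + 4y + 12, 4x + 34y + 42)
Step 1: at (1.5, 3), ∇J = (66, 150) → (1.5, 3) − 0.2·(66, 150) = (-11.7, -27)
Step 2: at (-11.7, -27), ∇J = (-423.6, -922.8) → (-11.7, -27) − 0.2·(-423.6, -922.8) = (73.02, 157.56)
Step 3: at (73.02, 157.56), ∇J = (2686.8, 5691.12) → (73.02, 157.56) − 0.2·(2686.8, 5691.12) = (-464.34, -980.664)
∂J/∂y at (-464.34, -980.664) = -35157.936

-35157.936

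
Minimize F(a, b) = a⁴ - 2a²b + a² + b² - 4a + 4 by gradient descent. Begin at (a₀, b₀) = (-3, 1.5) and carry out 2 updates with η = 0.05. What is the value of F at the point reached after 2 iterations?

∇F = (4a³ - 4ab + 2a - 4, -2a² + 2b)
(a₁, b₁) = (-3, 1.5) − 0.05·(-100, -15) = (2, 2.25)
(a₂, b₂) = (2, 2.25) − 0.05·(14, -3.5) = (1.3, 2.425)
F(1.3, 2.425) = 1.030225

1.030225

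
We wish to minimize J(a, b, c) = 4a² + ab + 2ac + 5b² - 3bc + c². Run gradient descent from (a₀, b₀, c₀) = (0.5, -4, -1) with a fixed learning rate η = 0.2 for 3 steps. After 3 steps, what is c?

∇J = (8a + b + 2c, a + 10b - 3c, 2a - 3b + 2c)
Step 1: at (0.5, -4, -1), ∇J = (-2, -36.5, 11) → (0.5, -4, -1) − 0.2·(-2, -36.5, 11) = (0.9, 3.3, -3.2)
Step 2: at (0.9, 3.3, -3.2), ∇J = (4.1, 43.5, -14.5) → (0.9, 3.3, -3.2) − 0.2·(4.1, 43.5, -14.5) = (0.08, -5.4, -0.3)
Step 3: at (0.08, -5.4, -0.3), ∇J = (-5.36, -53.02, 15.76) → (0.08, -5.4, -0.3) − 0.2·(-5.36, -53.02, 15.76) = (1.152, 5.204, -3.452)
c = -3.452

-3.452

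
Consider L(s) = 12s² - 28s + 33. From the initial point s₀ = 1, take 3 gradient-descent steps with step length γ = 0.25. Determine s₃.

22

L′(s) = 24s - 28
s₁ = 1 − 0.25·(-4) = 2
s₂ = 2 − 0.25·20 = -3
s₃ = -3 − 0.25·(-100) = 22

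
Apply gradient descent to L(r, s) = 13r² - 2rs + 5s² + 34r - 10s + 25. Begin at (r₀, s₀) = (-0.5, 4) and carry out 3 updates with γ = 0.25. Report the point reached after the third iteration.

(-61.75, -1.75)

∇L = (26r - 2s + 34, -2r + 10s - 10)
Step 1: at (-0.5, 4), ∇L = (13, 31) → (-0.5, 4) − 0.25·(13, 31) = (-3.75, -3.75)
Step 2: at (-3.75, -3.75), ∇L = (-56, -40) → (-3.75, -3.75) − 0.25·(-56, -40) = (10.25, 6.25)
Step 3: at (10.25, 6.25), ∇L = (288, 32) → (10.25, 6.25) − 0.25·(288, 32) = (-61.75, -1.75)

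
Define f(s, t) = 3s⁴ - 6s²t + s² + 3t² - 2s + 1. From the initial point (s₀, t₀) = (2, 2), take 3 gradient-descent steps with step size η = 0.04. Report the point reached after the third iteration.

∇f = (12s³ - 12st + 2s - 2, -6s² + 6t)
(s₁, t₁) = (2, 2) − 0.04·(50, -12) = (0, 2.48)
(s₂, t₂) = (0, 2.48) − 0.04·(-2, 14.88) = (0.08, 1.8848)
(s₃, t₃) = (0.08, 1.8848) − 0.04·(-3.643264, 11.2704) = (0.22573056, 1.433984)

(0.22573056, 1.433984)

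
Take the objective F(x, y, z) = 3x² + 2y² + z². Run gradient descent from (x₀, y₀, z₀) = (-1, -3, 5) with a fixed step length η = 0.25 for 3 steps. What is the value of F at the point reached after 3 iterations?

0.4375

∇F = (6x, 4y, 2z)
(x₁, y₁, z₁) = (-1, -3, 5) − 0.25·(-6, -12, 10) = (0.5, 0, 2.5)
(x₂, y₂, z₂) = (0.5, 0, 2.5) − 0.25·(3, 0, 5) = (-0.25, 0, 1.25)
(x₃, y₃, z₃) = (-0.25, 0, 1.25) − 0.25·(-1.5, 0, 2.5) = (0.125, 0, 0.625)
F(0.125, 0, 0.625) = 0.4375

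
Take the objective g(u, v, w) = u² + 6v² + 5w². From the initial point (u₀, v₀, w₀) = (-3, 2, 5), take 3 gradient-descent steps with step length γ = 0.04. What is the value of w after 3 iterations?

1.08

∇g = (2u, 12v, 10w)
(u₁, v₁, w₁) = (-3, 2, 5) − 0.04·(-6, 24, 50) = (-2.76, 1.04, 3)
(u₂, v₂, w₂) = (-2.76, 1.04, 3) − 0.04·(-5.52, 12.48, 30) = (-2.5392, 0.5408, 1.8)
(u₃, v₃, w₃) = (-2.5392, 0.5408, 1.8) − 0.04·(-5.0784, 6.4896, 18) = (-2.336064, 0.281216, 1.08)
w = 1.08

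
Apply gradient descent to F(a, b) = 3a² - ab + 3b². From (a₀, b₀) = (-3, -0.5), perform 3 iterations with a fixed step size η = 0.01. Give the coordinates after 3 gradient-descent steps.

(-2.5058525, -0.49496)

∇F = (6a - b, -a + 6b)
Step 1: at (-3, -0.5), ∇F = (-17.5, 0) → (-3, -0.5) − 0.01·(-17.5, 0) = (-2.825, -0.5)
Step 2: at (-2.825, -0.5), ∇F = (-16.45, -0.175) → (-2.825, -0.5) − 0.01·(-16.45, -0.175) = (-2.6605, -0.49825)
Step 3: at (-2.6605, -0.49825), ∇F = (-15.46475, -0.329) → (-2.6605, -0.49825) − 0.01·(-15.46475, -0.329) = (-2.5058525, -0.49496)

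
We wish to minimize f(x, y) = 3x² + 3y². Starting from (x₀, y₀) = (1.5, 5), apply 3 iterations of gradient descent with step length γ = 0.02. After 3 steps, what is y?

3.40736

∇f = (6x, 6y)
Step 1: at (1.5, 5), ∇f = (9, 30) → (1.5, 5) − 0.02·(9, 30) = (1.32, 4.4)
Step 2: at (1.32, 4.4), ∇f = (7.92, 26.4) → (1.32, 4.4) − 0.02·(7.92, 26.4) = (1.1616, 3.872)
Step 3: at (1.1616, 3.872), ∇f = (6.9696, 23.232) → (1.1616, 3.872) − 0.02·(6.9696, 23.232) = (1.022208, 3.40736)
y = 3.40736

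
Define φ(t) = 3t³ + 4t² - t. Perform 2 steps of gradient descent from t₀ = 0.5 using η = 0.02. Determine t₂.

0.3237155

φ′(t) = 9t² + 8t - 1
t₁ = 0.5 − 0.02·5.25 = 0.395
t₂ = 0.395 − 0.02·3.564225 = 0.3237155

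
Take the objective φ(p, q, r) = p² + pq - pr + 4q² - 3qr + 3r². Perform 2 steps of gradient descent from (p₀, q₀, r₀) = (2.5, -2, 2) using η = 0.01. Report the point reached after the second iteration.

(2.4767, -1.63015, 1.70505)

∇φ = (2p + q - r, p + 8q - 3r, -p - 3q + 6r)
Step 1: at (2.5, -2, 2), ∇φ = (1, -19.5, 15.5) → (2.5, -2, 2) − 0.01·(1, -19.5, 15.5) = (2.49, -1.805, 1.845)
Step 2: at (2.49, -1.805, 1.845), ∇φ = (1.33, -17.485, 13.995) → (2.49, -1.805, 1.845) − 0.01·(1.33, -17.485, 13.995) = (2.4767, -1.63015, 1.70505)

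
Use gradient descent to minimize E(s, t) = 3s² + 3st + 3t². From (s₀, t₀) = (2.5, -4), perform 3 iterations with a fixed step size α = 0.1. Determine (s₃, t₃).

(1.114, -1.1155)

∇E = (6s + 3t, 3s + 6t)
Step 1: at (2.5, -4), ∇E = (3, -16.5) → (2.5, -4) − 0.1·(3, -16.5) = (2.2, -2.35)
Step 2: at (2.2, -2.35), ∇E = (6.15, -7.5) → (2.2, -2.35) − 0.1·(6.15, -7.5) = (1.585, -1.6)
Step 3: at (1.585, -1.6), ∇E = (4.71, -4.845) → (1.585, -1.6) − 0.1·(4.71, -4.845) = (1.114, -1.1155)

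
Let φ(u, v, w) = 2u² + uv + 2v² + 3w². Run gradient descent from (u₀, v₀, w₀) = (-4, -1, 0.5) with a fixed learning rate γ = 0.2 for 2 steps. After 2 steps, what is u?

∇φ = (4u + v, u + 4v, 6w)
(u₁, v₁, w₁) = (-4, -1, 0.5) − 0.2·(-17, -8, 3) = (-0.6, 0.6, -0.1)
(u₂, v₂, w₂) = (-0.6, 0.6, -0.1) − 0.2·(-1.8, 1.8, -0.6) = (-0.24, 0.24, 0.02)
u = -0.24

-0.24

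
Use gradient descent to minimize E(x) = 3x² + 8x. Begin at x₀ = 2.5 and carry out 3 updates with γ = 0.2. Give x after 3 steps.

-1.364

E′(x) = 6x + 8
Step 1: E′(2.5) = 23; x₁ = 2.5 − 0.2·23 = -2.1
Step 2: E′(-2.1) = -4.6; x₂ = -2.1 − 0.2·(-4.6) = -1.18
Step 3: E′(-1.18) = 0.92; x₃ = -1.18 − 0.2·0.92 = -1.364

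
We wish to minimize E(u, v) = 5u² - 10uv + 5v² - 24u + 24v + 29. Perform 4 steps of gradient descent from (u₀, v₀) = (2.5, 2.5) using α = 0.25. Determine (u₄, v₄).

(-303.5, 308.5)

∇E = (10u - 10v - 24, -10u + 10v + 24)
Step 1: at (2.5, 2.5), ∇E = (-24, 24) → (2.5, 2.5) − 0.25·(-24, 24) = (8.5, -3.5)
Step 2: at (8.5, -3.5), ∇E = (96, -96) → (8.5, -3.5) − 0.25·(96, -96) = (-15.5, 20.5)
Step 3: at (-15.5, 20.5), ∇E = (-384, 384) → (-15.5, 20.5) − 0.25·(-384, 384) = (80.5, -75.5)
Step 4: at (80.5, -75.5), ∇E = (1536, -1536) → (80.5, -75.5) − 0.25·(1536, -1536) = (-303.5, 308.5)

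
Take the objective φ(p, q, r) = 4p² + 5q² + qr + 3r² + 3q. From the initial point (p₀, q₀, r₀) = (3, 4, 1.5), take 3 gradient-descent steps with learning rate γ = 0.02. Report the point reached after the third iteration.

∇φ = (8p, 10q + r + 3, q + 6r)
(p₁, q₁, r₁) = (3, 4, 1.5) − 0.02·(24, 44.5, 13) = (2.52, 3.11, 1.24)
(p₂, q₂, r₂) = (2.52, 3.11, 1.24) − 0.02·(20.16, 35.34, 10.55) = (2.1168, 2.4032, 1.029)
(p₃, q₃, r₃) = (2.1168, 2.4032, 1.029) − 0.02·(16.9344, 28.061, 8.5772) = (1.778112, 1.84198, 0.857456)

(1.778112, 1.84198, 0.857456)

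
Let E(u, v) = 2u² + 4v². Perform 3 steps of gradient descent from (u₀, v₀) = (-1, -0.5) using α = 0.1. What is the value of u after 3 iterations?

-0.216

∇E = (4u, 8v)
(u₁, v₁) = (-1, -0.5) − 0.1·(-4, -4) = (-0.6, -0.1)
(u₂, v₂) = (-0.6, -0.1) − 0.1·(-2.4, -0.8) = (-0.36, -0.02)
(u₃, v₃) = (-0.36, -0.02) − 0.1·(-1.44, -0.16) = (-0.216, -0.004)
u = -0.216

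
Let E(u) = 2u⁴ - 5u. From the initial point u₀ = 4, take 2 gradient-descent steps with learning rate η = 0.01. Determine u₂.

E′(u) = 8u³ - 5
Step 1: E′(4) = 507; u₁ = 4 − 0.01·507 = -1.07
Step 2: E′(-1.07) = -14.800344; u₂ = -1.07 − 0.01·(-14.800344) = -0.92199656

-0.92199656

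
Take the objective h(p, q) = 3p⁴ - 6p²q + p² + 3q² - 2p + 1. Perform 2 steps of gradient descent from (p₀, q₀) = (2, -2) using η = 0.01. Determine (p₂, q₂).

(0.42403232, -1.524104)

∇h = (12p³ - 12pq + 2p - 2, -6p² + 6q)
Step 1: at (2, -2), ∇h = (146, -36) → (2, -2) − 0.01·(146, -36) = (0.54, -1.64)
Step 2: at (0.54, -1.64), ∇h = (11.596768, -11.5896) → (0.54, -1.64) − 0.01·(11.596768, -11.5896) = (0.42403232, -1.524104)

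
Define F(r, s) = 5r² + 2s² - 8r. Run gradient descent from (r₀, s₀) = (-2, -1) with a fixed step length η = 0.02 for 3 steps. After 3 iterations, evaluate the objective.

∇F = (10r - 8, 4s)
(r₁, s₁) = (-2, -1) − 0.02·(-28, -4) = (-1.44, -0.92)
(r₂, s₂) = (-1.44, -0.92) − 0.02·(-22.4, -3.68) = (-0.992, -0.8464)
(r₃, s₃) = (-0.992, -0.8464) − 0.02·(-17.92, -3.3856) = (-0.6336, -0.778688)
F(-0.6336, -0.778688) = 8.288754802688

8.288754802688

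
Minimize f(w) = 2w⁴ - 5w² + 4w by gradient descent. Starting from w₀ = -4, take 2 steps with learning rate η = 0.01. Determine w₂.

f′(w) = 8w³ - 10w + 4
w₁ = -4 − 0.01·(-468) = 0.68
w₂ = 0.68 − 0.01·(-0.284544) = 0.68284544

0.68284544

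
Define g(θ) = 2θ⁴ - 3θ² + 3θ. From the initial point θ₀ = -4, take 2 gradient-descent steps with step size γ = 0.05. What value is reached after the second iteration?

-3295.33125

g′(θ) = 8θ³ - 6θ + 3
θ₁ = -4 − 0.05·(-485) = 20.25
θ₂ = 20.25 − 0.05·66311.625 = -3295.33125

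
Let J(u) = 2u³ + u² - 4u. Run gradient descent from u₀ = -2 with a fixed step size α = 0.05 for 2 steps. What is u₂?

J′(u) = 6u² + 2u - 4
u₁ = -2 − 0.05·16 = -2.8
u₂ = -2.8 − 0.05·37.44 = -4.672

-4.672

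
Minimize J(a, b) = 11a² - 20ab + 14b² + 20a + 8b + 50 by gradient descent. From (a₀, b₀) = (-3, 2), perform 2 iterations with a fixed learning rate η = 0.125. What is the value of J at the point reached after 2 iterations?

116732.63671875

∇J = (22a - 20b + 20, -20a + 28b + 8)
Step 1: at (-3, 2), ∇J = (-86, 124) → (-3, 2) − 0.125·(-86, 124) = (7.75, -13.5)
Step 2: at (7.75, -13.5), ∇J = (460.5, -525) → (7.75, -13.5) − 0.125·(460.5, -525) = (-49.8125, 52.125)
J(-49.8125, 52.125) = 116732.63671875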